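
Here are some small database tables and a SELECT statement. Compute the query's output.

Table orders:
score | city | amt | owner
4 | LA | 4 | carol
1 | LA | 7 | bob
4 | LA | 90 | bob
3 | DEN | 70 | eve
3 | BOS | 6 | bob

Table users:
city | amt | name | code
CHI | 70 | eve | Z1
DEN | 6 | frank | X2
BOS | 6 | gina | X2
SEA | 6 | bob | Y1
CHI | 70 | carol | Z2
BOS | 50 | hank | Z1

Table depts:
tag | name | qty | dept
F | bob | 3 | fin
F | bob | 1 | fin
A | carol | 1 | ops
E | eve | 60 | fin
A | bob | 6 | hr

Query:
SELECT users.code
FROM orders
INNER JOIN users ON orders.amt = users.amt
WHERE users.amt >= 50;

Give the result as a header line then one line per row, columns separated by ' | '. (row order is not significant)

After JOIN users (5 rows):
orders.score | orders.city | orders.amt | orders.owner | users.city | users.amt | users.name | users.code
3 | DEN | 70 | eve | CHI | 70 | eve | Z1
3 | DEN | 70 | eve | CHI | 70 | carol | Z2
3 | BOS | 6 | bob | DEN | 6 | frank | X2
3 | BOS | 6 | bob | BOS | 6 | gina | X2
3 | BOS | 6 | bob | SEA | 6 | bob | Y1
After WHERE (2 rows):
orders.score | orders.city | orders.amt | orders.owner | users.city | users.amt | users.name | users.code
3 | DEN | 70 | eve | CHI | 70 | eve | Z1
3 | DEN | 70 | eve | CHI | 70 | carol | Z2
After SELECT (2 rows):
users.code
Z1
Z2

== RESULT ==
users.code
Z1
Z2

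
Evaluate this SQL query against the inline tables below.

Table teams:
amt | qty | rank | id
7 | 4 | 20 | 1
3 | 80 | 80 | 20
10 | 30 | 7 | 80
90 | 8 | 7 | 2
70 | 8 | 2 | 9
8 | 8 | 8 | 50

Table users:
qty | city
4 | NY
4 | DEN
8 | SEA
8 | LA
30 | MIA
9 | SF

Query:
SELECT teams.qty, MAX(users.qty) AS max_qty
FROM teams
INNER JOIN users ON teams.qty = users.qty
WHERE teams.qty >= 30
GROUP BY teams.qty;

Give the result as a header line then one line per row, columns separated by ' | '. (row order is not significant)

After JOIN users (9 rows):
teams.amt | teams.qty | teams.rank | teams.id | users.qty | users.city
7 | 4 | 20 | 1 | 4 | NY
7 | 4 | 20 | 1 | 4 | DEN
10 | 30 | 7 | 80 | 30 | MIA
90 | 8 | 7 | 2 | 8 | SEA
90 | 8 | 7 | 2 | 8 | LA
70 | 8 | 2 | 9 | 8 | SEA
70 | 8 | 2 | 9 | 8 | LA
8 | 8 | 8 | 50 | 8 | SEA
8 | 8 | 8 | 50 | 8 | LA
After WHERE (1 rows):
teams.amt | teams.qty | teams.rank | teams.id | users.qty | users.city
10 | 30 | 7 | 80 | 30 | MIA
After GROUP BY (1 rows):
teams.qty | max_qty
30 | 30

== RESULT ==
teams.qty | max_qty
30 | 30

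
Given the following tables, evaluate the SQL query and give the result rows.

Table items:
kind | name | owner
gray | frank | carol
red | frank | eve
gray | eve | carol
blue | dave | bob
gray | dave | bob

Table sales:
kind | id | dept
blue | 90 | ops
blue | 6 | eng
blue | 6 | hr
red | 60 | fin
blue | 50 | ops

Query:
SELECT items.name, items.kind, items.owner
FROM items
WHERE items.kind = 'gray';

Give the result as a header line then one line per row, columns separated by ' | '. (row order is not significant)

After WHERE (3 rows):
items.kind | items.name | items.owner
gray | frank | carol
gray | eve | carol
gray | dave | bob
After SELECT (3 rows):
items.name | items.kind | items.owner
frank | gray | carol
eve | gray | carol
dave | gray | bob

== RESULT ==
items.name | items.kind | items.owner
frank | gray | carol
eve | gray | carol
dave | gray | bob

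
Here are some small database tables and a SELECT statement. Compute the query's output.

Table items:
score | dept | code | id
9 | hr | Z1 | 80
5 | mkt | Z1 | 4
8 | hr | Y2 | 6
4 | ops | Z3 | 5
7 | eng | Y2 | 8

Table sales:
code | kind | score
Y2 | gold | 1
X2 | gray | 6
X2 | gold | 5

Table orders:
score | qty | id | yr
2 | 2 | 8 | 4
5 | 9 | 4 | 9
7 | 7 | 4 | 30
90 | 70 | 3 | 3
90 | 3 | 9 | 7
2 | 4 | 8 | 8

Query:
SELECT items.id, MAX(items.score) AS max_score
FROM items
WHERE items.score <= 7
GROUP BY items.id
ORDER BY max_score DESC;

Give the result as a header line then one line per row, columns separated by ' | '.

== RESULT ==
items.id | max_score
8 | 7
4 | 5
5 | 4

Derivation:
After WHERE (3 rows):
items.score | items.dept | items.code | items.id
5 | mkt | Z1 | 4
4 | ops | Z3 | 5
7 | eng | Y2 | 8
After GROUP BY (3 rows):
items.id | max_score
4 | 5
5 | 4
8 | 7
After ORDER BY (3 rows):
items.id | max_score
8 | 7
4 | 5
5 | 4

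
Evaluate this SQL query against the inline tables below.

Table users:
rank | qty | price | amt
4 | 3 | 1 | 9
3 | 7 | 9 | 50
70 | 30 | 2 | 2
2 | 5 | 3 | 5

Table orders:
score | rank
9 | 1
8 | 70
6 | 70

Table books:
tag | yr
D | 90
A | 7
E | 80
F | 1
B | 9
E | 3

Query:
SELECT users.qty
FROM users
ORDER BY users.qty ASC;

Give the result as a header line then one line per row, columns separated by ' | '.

== RESULT ==
users.qty
3
5
7
30

Derivation:
After SELECT (4 rows):
users.qty
3
7
30
5
After ORDER BY (4 rows):
users.qty
3
5
7
30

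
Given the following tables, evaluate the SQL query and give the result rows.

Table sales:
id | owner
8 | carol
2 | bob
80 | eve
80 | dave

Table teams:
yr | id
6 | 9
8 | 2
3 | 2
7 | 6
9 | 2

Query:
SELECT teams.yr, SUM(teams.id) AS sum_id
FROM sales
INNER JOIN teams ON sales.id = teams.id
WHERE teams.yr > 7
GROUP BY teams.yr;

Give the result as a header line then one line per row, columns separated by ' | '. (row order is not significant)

== RESULT ==
teams.yr | sum_id
8 | 2
9 | 2

Derivation:
After JOIN teams (3 rows):
sales.id | sales.owner | teams.yr | teams.id
2 | bob | 8 | 2
2 | bob | 3 | 2
2 | bob | 9 | 2
After WHERE (2 rows):
sales.id | sales.owner | teams.yr | teams.id
2 | bob | 8 | 2
2 | bob | 9 | 2
After GROUP BY (2 rows):
teams.yr | sum_id
8 | 2
9 | 2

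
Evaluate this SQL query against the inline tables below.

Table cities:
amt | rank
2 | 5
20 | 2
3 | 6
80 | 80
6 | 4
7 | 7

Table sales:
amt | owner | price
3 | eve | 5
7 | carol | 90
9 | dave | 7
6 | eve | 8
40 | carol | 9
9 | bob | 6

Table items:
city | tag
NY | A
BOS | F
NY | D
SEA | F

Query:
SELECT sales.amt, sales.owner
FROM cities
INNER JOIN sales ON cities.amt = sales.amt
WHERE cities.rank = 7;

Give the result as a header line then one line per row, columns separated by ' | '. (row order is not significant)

== RESULT ==
sales.amt | sales.owner
7 | carol

Derivation:
After JOIN sales (3 rows):
cities.amt | cities.rank | sales.amt | sales.owner | sales.price
3 | 6 | 3 | eve | 5
6 | 4 | 6 | eve | 8
7 | 7 | 7 | carol | 90
After WHERE (1 rows):
cities.amt | cities.rank | sales.amt | sales.owner | sales.price
7 | 7 | 7 | carol | 90
After SELECT (1 rows):
sales.amt | sales.owner
7 | carol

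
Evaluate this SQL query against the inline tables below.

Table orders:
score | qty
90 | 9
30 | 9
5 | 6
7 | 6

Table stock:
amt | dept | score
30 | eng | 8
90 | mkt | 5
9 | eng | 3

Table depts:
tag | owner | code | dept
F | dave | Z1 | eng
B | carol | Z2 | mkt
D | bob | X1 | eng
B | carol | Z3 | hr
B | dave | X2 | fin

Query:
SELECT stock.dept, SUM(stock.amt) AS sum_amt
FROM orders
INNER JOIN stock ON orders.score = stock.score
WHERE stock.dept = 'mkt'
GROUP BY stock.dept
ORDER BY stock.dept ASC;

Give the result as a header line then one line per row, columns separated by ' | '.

== RESULT ==
stock.dept | sum_amt
mkt | 90

Derivation:
After JOIN stock (1 rows):
orders.score | orders.qty | stock.amt | stock.dept | stock.score
5 | 6 | 90 | mkt | 5
After WHERE (1 rows):
orders.score | orders.qty | stock.amt | stock.dept | stock.score
5 | 6 | 90 | mkt | 5
After GROUP BY (1 rows):
stock.dept | sum_amt
mkt | 90
After ORDER BY (1 rows):
stock.dept | sum_amt
mkt | 90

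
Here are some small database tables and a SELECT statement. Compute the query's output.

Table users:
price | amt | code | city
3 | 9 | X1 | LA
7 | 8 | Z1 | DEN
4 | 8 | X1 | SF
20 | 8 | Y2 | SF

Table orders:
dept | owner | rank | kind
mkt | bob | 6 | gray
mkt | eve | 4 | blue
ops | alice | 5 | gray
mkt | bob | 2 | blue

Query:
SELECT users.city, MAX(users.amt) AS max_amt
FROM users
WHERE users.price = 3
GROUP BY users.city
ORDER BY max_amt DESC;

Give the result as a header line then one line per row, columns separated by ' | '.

== RESULT ==
users.city | max_amt
LA | 9

Derivation:
After WHERE (1 rows):
users.price | users.amt | users.code | users.city
3 | 9 | X1 | LA
After GROUP BY (1 rows):
users.city | max_amt
LA | 9
After ORDER BY (1 rows):
users.city | max_amt
LA | 9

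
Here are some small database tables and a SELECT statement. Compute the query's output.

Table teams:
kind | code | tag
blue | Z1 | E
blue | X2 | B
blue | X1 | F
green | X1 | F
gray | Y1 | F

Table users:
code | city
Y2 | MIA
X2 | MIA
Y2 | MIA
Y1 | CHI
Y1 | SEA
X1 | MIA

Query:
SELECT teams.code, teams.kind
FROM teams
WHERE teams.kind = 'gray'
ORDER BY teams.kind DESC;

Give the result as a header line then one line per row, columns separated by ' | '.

After WHERE (1 rows):
teams.kind | teams.code | teams.tag
gray | Y1 | F
After SELECT (1 rows):
teams.code | teams.kind
Y1 | gray
After ORDER BY (1 rows):
teams.code | teams.kind
Y1 | gray

== RESULT ==
teams.code | teams.kind
Y1 | gray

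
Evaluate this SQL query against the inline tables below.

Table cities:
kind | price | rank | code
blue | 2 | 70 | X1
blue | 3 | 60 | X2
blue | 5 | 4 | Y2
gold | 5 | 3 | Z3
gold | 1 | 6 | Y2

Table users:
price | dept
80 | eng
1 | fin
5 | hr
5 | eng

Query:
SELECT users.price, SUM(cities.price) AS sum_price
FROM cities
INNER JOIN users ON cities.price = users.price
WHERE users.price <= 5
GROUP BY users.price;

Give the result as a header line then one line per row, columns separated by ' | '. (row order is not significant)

== RESULT ==
users.price | sum_price
5 | 20
1 | 1

Derivation:
After JOIN users (5 rows):
cities.kind | cities.price | cities.rank | cities.code | users.price | users.dept
blue | 5 | 4 | Y2 | 5 | hr
blue | 5 | 4 | Y2 | 5 | eng
gold | 5 | 3 | Z3 | 5 | hr
gold | 5 | 3 | Z3 | 5 | eng
gold | 1 | 6 | Y2 | 1 | fin
After WHERE (5 rows):
cities.kind | cities.price | cities.rank | cities.code | users.price | users.dept
blue | 5 | 4 | Y2 | 5 | hr
blue | 5 | 4 | Y2 | 5 | eng
gold | 5 | 3 | Z3 | 5 | hr
gold | 5 | 3 | Z3 | 5 | eng
gold | 1 | 6 | Y2 | 1 | fin
After GROUP BY (2 rows):
users.price | sum_price
5 | 20
1 | 1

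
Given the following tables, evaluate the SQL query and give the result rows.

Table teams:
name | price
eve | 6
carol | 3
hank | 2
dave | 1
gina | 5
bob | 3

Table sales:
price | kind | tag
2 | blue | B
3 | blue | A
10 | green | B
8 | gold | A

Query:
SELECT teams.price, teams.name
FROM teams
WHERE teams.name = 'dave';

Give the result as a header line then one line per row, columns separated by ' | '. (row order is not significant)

== RESULT ==
teams.price | teams.name
1 | dave

Derivation:
After WHERE (1 rows):
teams.name | teams.price
dave | 1
After SELECT (1 rows):
teams.price | teams.name
1 | dave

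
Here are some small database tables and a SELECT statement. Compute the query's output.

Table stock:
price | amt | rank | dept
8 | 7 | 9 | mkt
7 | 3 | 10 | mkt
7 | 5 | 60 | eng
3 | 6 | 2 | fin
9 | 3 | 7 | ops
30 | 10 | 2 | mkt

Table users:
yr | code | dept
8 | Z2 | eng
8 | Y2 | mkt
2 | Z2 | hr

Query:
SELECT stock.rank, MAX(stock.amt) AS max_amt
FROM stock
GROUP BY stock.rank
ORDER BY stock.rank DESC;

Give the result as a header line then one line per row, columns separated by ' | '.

== RESULT ==
stock.rank | max_amt
60 | 5
10 | 3
9 | 7
7 | 3
2 | 10

Derivation:
After GROUP BY (5 rows):
stock.rank | max_amt
9 | 7
10 | 3
60 | 5
2 | 10
7 | 3
After ORDER BY (5 rows):
stock.rank | max_amt
60 | 5
10 | 3
9 | 7
7 | 3
2 | 10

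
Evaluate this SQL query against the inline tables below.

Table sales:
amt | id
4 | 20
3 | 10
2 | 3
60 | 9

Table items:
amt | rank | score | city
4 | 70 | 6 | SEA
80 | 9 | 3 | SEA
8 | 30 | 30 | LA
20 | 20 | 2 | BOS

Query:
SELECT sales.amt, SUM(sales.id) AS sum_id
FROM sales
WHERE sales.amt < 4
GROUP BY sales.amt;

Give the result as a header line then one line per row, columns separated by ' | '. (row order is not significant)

== RESULT ==
sales.amt | sum_id
3 | 10
2 | 3

Derivation:
After WHERE (2 rows):
sales.amt | sales.id
3 | 10
2 | 3
After GROUP BY (2 rows):
sales.amt | sum_id
3 | 10
2 | 3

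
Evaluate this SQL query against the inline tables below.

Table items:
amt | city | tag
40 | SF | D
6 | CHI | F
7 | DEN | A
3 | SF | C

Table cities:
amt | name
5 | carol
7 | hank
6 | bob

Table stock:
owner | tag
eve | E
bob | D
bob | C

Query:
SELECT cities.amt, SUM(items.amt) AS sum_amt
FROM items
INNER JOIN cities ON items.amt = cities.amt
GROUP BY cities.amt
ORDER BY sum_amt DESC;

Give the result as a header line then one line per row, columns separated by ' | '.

== RESULT ==
cities.amt | sum_amt
7 | 7
6 | 6

Derivation:
After JOIN cities (2 rows):
items.amt | items.city | items.tag | cities.amt | cities.name
6 | CHI | F | 6 | bob
7 | DEN | A | 7 | hank
After GROUP BY (2 rows):
cities.amt | sum_amt
6 | 6
7 | 7
After ORDER BY (2 rows):
cities.amt | sum_amt
7 | 7
6 | 6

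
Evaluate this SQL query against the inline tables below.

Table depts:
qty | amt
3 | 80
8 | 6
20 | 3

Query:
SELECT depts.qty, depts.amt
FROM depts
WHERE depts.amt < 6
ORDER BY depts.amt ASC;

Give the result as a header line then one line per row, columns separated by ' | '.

After WHERE (1 rows):
depts.qty | depts.amt
20 | 3
After SELECT (1 rows):
depts.qty | depts.amt
20 | 3
After ORDER BY (1 rows):
depts.qty | depts.amt
20 | 3

== RESULT ==
depts.qty | depts.amt
20 | 3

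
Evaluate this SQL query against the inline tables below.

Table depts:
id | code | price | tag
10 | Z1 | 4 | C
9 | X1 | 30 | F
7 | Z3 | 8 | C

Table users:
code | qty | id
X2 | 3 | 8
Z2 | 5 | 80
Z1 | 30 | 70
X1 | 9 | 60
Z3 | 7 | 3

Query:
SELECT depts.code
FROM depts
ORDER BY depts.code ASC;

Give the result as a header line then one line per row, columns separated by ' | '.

== RESULT ==
depts.code
X1
Z1
Z3

Derivation:
After SELECT (3 rows):
depts.code
Z1
X1
Z3
After ORDER BY (3 rows):
depts.code
X1
Z1
Z3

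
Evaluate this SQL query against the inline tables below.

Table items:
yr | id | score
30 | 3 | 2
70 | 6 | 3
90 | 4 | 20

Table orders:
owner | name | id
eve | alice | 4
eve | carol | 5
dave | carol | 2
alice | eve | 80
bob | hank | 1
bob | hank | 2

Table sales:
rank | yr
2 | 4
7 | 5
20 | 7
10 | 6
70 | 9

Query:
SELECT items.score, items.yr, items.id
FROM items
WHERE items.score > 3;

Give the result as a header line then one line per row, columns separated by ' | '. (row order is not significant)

== RESULT ==
items.score | items.yr | items.id
20 | 90 | 4

Derivation:
After WHERE (1 rows):
items.yr | items.id | items.score
90 | 4 | 20
After SELECT (1 rows):
items.score | items.yr | items.id
20 | 90 | 4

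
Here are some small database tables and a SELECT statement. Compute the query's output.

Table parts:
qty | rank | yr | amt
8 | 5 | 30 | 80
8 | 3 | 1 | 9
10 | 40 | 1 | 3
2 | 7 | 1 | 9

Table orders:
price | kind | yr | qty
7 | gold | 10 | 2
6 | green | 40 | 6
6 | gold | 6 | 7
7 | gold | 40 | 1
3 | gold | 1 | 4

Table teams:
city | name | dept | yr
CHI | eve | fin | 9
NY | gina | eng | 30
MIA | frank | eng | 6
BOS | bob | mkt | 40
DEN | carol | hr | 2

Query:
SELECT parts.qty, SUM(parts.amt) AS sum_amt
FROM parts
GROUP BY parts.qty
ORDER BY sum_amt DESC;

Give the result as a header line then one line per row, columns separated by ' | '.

== RESULT ==
parts.qty | sum_amt
8 | 89
2 | 9
10 | 3

Derivation:
After GROUP BY (3 rows):
parts.qty | sum_amt
8 | 89
10 | 3
2 | 9
After ORDER BY (3 rows):
parts.qty | sum_amt
8 | 89
2 | 9
10 | 3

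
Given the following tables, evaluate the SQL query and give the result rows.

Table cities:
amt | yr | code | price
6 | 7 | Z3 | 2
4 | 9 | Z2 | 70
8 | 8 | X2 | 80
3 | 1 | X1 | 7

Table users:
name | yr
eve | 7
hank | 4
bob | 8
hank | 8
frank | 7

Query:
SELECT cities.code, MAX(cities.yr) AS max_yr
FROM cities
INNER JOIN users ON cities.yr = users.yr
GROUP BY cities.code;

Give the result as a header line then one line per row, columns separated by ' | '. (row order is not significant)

== RESULT ==
cities.code | max_yr
Z3 | 7
X2 | 8

Derivation:
After JOIN users (4 rows):
cities.amt | cities.yr | cities.code | cities.price | users.name | users.yr
6 | 7 | Z3 | 2 | eve | 7
6 | 7 | Z3 | 2 | frank | 7
8 | 8 | X2 | 80 | bob | 8
8 | 8 | X2 | 80 | hank | 8
After GROUP BY (2 rows):
cities.code | max_yr
Z3 | 7
X2 | 8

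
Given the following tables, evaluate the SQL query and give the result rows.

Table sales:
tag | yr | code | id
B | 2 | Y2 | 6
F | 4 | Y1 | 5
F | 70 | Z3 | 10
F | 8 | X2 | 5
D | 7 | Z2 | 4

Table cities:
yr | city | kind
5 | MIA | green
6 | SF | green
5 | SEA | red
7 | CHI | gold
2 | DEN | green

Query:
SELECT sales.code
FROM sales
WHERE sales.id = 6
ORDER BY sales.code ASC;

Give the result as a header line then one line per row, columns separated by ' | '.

== RESULT ==
sales.code
Y2

Derivation:
After WHERE (1 rows):
sales.tag | sales.yr | sales.code | sales.id
B | 2 | Y2 | 6
After SELECT (1 rows):
sales.code
Y2
After ORDER BY (1 rows):
sales.code
Y2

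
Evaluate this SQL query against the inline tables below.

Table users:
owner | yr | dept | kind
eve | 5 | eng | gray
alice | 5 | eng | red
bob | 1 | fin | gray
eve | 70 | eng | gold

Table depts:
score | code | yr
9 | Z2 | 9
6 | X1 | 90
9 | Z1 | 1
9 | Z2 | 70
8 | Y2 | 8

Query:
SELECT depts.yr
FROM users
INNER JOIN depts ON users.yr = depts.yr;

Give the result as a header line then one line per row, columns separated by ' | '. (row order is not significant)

After JOIN depts (2 rows):
users.owner | users.yr | users.dept | users.kind | depts.score | depts.code | depts.yr
bob | 1 | fin | gray | 9 | Z1 | 1
eve | 70 | eng | gold | 9 | Z2 | 70
After SELECT (2 rows):
depts.yr
1
70

== RESULT ==
depts.yr
1
70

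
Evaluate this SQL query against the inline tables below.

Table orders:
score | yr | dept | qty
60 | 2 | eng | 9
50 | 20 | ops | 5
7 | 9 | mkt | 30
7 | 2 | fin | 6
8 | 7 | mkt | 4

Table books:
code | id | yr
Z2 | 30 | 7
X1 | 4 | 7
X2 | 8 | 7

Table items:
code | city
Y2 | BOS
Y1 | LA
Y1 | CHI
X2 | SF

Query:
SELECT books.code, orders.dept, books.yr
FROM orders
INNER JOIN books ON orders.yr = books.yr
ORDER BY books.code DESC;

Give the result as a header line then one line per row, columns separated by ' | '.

== RESULT ==
books.code | orders.dept | books.yr
Z2 | mkt | 7
X2 | mkt | 7
X1 | mkt | 7

Derivation:
After JOIN books (3 rows):
orders.score | orders.yr | orders.dept | orders.qty | books.code | books.id | books.yr
8 | 7 | mkt | 4 | Z2 | 30 | 7
8 | 7 | mkt | 4 | X1 | 4 | 7
8 | 7 | mkt | 4 | X2 | 8 | 7
After SELECT (3 rows):
books.code | orders.dept | books.yr
Z2 | mkt | 7
X1 | mkt | 7
X2 | mkt | 7
After ORDER BY (3 rows):
books.code | orders.dept | books.yr
Z2 | mkt | 7
X2 | mkt | 7
X1 | mkt | 7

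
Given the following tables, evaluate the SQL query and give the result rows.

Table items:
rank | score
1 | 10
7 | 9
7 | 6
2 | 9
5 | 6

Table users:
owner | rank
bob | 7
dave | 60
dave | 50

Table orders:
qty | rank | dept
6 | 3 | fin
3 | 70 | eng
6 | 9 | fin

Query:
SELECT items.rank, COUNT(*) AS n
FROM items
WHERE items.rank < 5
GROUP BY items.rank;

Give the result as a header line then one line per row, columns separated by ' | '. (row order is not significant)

After WHERE (2 rows):
items.rank | items.score
1 | 10
2 | 9
After GROUP BY (2 rows):
items.rank | n
1 | 1
2 | 1

== RESULT ==
items.rank | n
1 | 1
2 | 1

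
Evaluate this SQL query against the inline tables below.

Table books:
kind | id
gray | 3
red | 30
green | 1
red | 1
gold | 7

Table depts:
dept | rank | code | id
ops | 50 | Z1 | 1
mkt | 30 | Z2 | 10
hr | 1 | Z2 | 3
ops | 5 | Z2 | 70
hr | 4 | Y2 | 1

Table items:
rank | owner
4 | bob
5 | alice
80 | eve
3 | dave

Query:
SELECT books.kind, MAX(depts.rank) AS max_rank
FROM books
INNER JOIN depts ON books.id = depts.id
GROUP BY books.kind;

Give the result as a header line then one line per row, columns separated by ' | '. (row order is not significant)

== RESULT ==
books.kind | max_rank
gray | 1
green | 50
red | 50

Derivation:
After JOIN depts (5 rows):
books.kind | books.id | depts.dept | depts.rank | depts.code | depts.id
gray | 3 | hr | 1 | Z2 | 3
green | 1 | ops | 50 | Z1 | 1
green | 1 | hr | 4 | Y2 | 1
red | 1 | ops | 50 | Z1 | 1
red | 1 | hr | 4 | Y2 | 1
After GROUP BY (3 rows):
books.kind | max_rank
gray | 1
green | 50
red | 50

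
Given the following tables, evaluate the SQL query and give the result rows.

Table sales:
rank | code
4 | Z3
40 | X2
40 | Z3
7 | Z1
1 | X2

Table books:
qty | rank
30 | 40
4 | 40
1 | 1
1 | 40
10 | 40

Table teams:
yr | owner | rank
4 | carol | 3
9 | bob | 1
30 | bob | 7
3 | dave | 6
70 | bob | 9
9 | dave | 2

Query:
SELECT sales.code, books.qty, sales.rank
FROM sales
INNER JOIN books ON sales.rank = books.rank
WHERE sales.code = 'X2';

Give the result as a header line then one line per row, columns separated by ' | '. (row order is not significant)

== RESULT ==
sales.code | books.qty | sales.rank
X2 | 30 | 40
X2 | 4 | 40
X2 | 1 | 40
X2 | 10 | 40
X2 | 1 | 1

Derivation:
After JOIN books (9 rows):
sales.rank | sales.code | books.qty | books.rank
40 | X2 | 30 | 40
40 | X2 | 4 | 40
40 | X2 | 1 | 40
40 | X2 | 10 | 40
40 | Z3 | 30 | 40
40 | Z3 | 4 | 40
40 | Z3 | 1 | 40
40 | Z3 | 10 | 40
1 | X2 | 1 | 1
After WHERE (5 rows):
sales.rank | sales.code | books.qty | books.rank
40 | X2 | 30 | 40
40 | X2 | 4 | 40
40 | X2 | 1 | 40
40 | X2 | 10 | 40
1 | X2 | 1 | 1
After SELECT (5 rows):
sales.code | books.qty | sales.rank
X2 | 30 | 40
X2 | 4 | 40
X2 | 1 | 40
X2 | 10 | 40
X2 | 1 | 1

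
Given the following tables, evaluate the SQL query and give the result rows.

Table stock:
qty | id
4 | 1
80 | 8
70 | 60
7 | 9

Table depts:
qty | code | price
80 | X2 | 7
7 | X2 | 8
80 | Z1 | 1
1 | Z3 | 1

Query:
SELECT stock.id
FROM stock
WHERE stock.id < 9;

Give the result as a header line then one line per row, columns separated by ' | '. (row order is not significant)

After WHERE (2 rows):
stock.qty | stock.id
4 | 1
80 | 8
After SELECT (2 rows):
stock.id
1
8

== RESULT ==
stock.id
1
8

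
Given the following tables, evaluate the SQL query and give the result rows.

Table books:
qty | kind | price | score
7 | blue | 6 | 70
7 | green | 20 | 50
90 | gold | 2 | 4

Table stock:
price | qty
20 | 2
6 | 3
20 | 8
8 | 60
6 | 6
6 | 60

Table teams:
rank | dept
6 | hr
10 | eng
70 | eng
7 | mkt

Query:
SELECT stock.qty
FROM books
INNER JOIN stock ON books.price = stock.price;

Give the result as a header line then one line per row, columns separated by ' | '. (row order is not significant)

After JOIN stock (5 rows):
books.qty | books.kind | books.price | books.score | stock.price | stock.qty
7 | blue | 6 | 70 | 6 | 3
7 | blue | 6 | 70 | 6 | 6
7 | blue | 6 | 70 | 6 | 60
7 | green | 20 | 50 | 20 | 2
7 | green | 20 | 50 | 20 | 8
After SELECT (5 rows):
stock.qty
3
6
60
2
8

== RESULT ==
stock.qty
3
6
60
2
8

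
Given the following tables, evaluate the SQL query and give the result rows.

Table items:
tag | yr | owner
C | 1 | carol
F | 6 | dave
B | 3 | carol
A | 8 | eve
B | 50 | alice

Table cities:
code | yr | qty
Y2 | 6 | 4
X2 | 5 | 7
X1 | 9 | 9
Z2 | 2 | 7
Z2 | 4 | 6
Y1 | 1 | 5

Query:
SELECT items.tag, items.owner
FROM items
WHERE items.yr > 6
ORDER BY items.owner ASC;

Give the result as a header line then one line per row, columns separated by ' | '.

== RESULT ==
items.tag | items.owner
B | alice
A | eve

Derivation:
After WHERE (2 rows):
items.tag | items.yr | items.owner
A | 8 | eve
B | 50 | alice
After SELECT (2 rows):
items.tag | items.owner
A | eve
B | alice
After ORDER BY (2 rows):
items.tag | items.owner
B | alice
A | eve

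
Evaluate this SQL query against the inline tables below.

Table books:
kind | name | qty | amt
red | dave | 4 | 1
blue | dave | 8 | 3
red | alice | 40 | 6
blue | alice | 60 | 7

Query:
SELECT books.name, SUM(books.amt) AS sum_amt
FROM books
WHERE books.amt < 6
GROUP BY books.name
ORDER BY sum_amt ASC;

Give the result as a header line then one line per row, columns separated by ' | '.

== RESULT ==
books.name | sum_amt
dave | 4

Derivation:
After WHERE (2 rows):
books.kind | books.name | books.qty | books.amt
red | dave | 4 | 1
blue | dave | 8 | 3
After GROUP BY (1 rows):
books.name | sum_amt
dave | 4
After ORDER BY (1 rows):
books.name | sum_amt
dave | 4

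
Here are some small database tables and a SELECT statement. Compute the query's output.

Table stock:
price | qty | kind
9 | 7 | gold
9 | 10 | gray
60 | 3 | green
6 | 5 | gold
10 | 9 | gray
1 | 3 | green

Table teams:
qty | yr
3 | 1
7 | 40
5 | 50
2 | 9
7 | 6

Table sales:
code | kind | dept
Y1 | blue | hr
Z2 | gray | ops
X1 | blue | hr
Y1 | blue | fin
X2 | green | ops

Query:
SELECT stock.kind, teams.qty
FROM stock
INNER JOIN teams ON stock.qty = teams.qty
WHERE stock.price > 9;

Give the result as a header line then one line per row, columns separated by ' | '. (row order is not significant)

After JOIN teams (5 rows):
stock.price | stock.qty | stock.kind | teams.qty | teams.yr
9 | 7 | gold | 7 | 40
9 | 7 | gold | 7 | 6
60 | 3 | green | 3 | 1
6 | 5 | gold | 5 | 50
1 | 3 | green | 3 | 1
After WHERE (1 rows):
stock.price | stock.qty | stock.kind | teams.qty | teams.yr
60 | 3 | green | 3 | 1
After SELECT (1 rows):
stock.kind | teams.qty
green | 3

== RESULT ==
stock.kind | teams.qty
green | 3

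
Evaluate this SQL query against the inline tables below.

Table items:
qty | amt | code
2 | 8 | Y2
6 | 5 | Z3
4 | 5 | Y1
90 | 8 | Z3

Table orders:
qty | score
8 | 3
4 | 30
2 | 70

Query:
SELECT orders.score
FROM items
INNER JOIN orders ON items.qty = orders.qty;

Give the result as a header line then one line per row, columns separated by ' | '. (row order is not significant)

== RESULT ==
orders.score
70
30

Derivation:
After JOIN orders (2 rows):
items.qty | items.amt | items.code | orders.qty | orders.score
2 | 8 | Y2 | 2 | 70
4 | 5 | Y1 | 4 | 30
After SELECT (2 rows):
orders.score
70
30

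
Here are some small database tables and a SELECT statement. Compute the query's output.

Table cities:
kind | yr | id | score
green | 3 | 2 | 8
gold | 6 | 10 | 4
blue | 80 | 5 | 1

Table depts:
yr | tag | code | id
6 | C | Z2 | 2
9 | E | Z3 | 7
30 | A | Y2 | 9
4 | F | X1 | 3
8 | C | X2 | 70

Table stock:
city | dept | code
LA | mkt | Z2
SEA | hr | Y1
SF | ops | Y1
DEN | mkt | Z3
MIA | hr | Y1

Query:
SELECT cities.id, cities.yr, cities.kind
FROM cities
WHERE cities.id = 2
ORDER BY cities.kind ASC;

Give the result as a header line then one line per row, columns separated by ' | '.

== RESULT ==
cities.id | cities.yr | cities.kind
2 | 3 | green

Derivation:
After WHERE (1 rows):
cities.kind | cities.yr | cities.id | cities.score
green | 3 | 2 | 8
After SELECT (1 rows):
cities.id | cities.yr | cities.kind
2 | 3 | green
After ORDER BY (1 rows):
cities.id | cities.yr | cities.kind
2 | 3 | green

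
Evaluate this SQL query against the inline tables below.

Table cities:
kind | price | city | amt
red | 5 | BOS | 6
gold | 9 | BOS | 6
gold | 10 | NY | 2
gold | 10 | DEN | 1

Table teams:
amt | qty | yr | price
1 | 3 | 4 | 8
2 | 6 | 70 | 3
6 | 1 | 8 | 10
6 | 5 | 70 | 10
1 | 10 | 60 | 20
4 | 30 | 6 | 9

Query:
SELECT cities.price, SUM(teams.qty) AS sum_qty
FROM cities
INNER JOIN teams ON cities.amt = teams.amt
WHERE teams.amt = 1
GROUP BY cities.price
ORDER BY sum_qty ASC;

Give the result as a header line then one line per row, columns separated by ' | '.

After JOIN teams (7 rows):
cities.kind | cities.price | cities.city | cities.amt | teams.amt | teams.qty | teams.yr | teams.price
red | 5 | BOS | 6 | 6 | 1 | 8 | 10
red | 5 | BOS | 6 | 6 | 5 | 70 | 10
gold | 9 | BOS | 6 | 6 | 1 | 8 | 10
gold | 9 | BOS | 6 | 6 | 5 | 70 | 10
gold | 10 | NY | 2 | 2 | 6 | 70 | 3
gold | 10 | DEN | 1 | 1 | 3 | 4 | 8
gold | 10 | DEN | 1 | 1 | 10 | 60 | 20
After WHERE (2 rows):
cities.kind | cities.price | cities.city | cities.amt | teams.amt | teams.qty | teams.yr | teams.price
gold | 10 | DEN | 1 | 1 | 3 | 4 | 8
gold | 10 | DEN | 1 | 1 | 10 | 60 | 20
After GROUP BY (1 rows):
cities.price | sum_qty
10 | 13
After ORDER BY (1 rows):
cities.price | sum_qty
10 | 13

== RESULT ==
cities.price | sum_qty
10 | 13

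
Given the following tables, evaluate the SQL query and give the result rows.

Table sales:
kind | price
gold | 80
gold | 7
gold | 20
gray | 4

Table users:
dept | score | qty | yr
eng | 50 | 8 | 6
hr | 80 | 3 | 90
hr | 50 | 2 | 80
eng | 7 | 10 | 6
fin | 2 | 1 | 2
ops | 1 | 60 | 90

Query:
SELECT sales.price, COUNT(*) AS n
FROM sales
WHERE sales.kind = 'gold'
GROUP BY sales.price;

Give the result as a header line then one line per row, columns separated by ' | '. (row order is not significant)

After WHERE (3 rows):
sales.kind | sales.price
gold | 80
gold | 7
gold | 20
After GROUP BY (3 rows):
sales.price | n
80 | 1
7 | 1
20 | 1

== RESULT ==
sales.price | n
80 | 1
7 | 1
20 | 1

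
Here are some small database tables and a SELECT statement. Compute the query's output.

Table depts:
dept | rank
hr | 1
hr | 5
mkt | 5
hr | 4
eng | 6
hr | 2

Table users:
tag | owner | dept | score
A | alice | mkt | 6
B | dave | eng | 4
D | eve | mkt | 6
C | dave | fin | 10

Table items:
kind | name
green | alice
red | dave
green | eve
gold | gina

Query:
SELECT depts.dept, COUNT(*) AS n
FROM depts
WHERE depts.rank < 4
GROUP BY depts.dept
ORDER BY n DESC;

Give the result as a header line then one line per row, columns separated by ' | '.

== RESULT ==
depts.dept | n
hr | 2

Derivation:
After WHERE (2 rows):
depts.dept | depts.rank
hr | 1
hr | 2
After GROUP BY (1 rows):
depts.dept | n
hr | 2
After ORDER BY (1 rows):
depts.dept | n
hr | 2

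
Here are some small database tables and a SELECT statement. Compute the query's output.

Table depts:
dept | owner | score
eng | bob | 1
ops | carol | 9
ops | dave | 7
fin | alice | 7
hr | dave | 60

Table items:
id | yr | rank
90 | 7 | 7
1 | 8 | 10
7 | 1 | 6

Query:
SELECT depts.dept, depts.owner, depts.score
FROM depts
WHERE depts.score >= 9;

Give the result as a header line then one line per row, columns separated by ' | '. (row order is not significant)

== RESULT ==
depts.dept | depts.owner | depts.score
ops | carol | 9
hr | dave | 60

Derivation:
After WHERE (2 rows):
depts.dept | depts.owner | depts.score
ops | carol | 9
hr | dave | 60
After SELECT (2 rows):
depts.dept | depts.owner | depts.score
ops | carol | 9
hr | dave | 60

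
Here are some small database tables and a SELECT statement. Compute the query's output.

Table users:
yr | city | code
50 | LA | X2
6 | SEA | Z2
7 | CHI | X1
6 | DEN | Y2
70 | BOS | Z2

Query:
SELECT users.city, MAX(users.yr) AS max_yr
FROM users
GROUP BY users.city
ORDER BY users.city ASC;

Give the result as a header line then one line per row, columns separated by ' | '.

After GROUP BY (5 rows):
users.city | max_yr
LA | 50
SEA | 6
CHI | 7
DEN | 6
BOS | 70
After ORDER BY (5 rows):
users.city | max_yr
BOS | 70
CHI | 7
DEN | 6
LA | 50
SEA | 6

== RESULT ==
users.city | max_yr
BOS | 70
CHI | 7
DEN | 6
LA | 50
SEA | 6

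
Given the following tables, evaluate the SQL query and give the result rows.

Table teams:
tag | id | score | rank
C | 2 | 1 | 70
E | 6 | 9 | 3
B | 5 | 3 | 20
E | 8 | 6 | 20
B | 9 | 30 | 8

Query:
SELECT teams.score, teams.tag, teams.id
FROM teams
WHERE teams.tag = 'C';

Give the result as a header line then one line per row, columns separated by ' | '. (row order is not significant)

== RESULT ==
teams.score | teams.tag | teams.id
1 | C | 2

Derivation:
After WHERE (1 rows):
teams.tag | teams.id | teams.score | teams.rank
C | 2 | 1 | 70
After SELECT (1 rows):
teams.score | teams.tag | teams.id
1 | C | 2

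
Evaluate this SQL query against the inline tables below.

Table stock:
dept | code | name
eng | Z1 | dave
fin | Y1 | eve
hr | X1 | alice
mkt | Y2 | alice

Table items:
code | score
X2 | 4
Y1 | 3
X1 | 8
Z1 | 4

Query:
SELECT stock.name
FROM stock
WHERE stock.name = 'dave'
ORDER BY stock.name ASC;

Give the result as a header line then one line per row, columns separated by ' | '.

After WHERE (1 rows):
stock.dept | stock.code | stock.name
eng | Z1 | dave
After SELECT (1 rows):
stock.name
dave
After ORDER BY (1 rows):
stock.name
dave

== RESULT ==
stock.name
dave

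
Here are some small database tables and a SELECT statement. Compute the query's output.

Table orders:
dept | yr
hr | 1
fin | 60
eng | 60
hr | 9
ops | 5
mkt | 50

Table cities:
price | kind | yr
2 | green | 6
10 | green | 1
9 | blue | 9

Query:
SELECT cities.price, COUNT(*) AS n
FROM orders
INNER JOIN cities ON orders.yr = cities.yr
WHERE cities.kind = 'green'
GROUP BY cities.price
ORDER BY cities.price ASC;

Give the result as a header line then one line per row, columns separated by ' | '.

== RESULT ==
cities.price | n
10 | 1

Derivation:
After JOIN cities (2 rows):
orders.dept | orders.yr | cities.price | cities.kind | cities.yr
hr | 1 | 10 | green | 1
hr | 9 | 9 | blue | 9
After WHERE (1 rows):
orders.dept | orders.yr | cities.price | cities.kind | cities.yr
hr | 1 | 10 | green | 1
After GROUP BY (1 rows):
cities.price | n
10 | 1
After ORDER BY (1 rows):
cities.price | n
10 | 1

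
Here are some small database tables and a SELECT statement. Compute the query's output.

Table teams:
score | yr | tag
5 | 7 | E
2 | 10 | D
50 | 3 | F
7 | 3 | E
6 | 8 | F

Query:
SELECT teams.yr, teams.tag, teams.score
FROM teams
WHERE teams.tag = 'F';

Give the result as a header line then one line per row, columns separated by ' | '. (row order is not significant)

After WHERE (2 rows):
teams.score | teams.yr | teams.tag
50 | 3 | F
6 | 8 | F
After SELECT (2 rows):
teams.yr | teams.tag | teams.score
3 | F | 50
8 | F | 6

== RESULT ==
teams.yr | teams.tag | teams.score
3 | F | 50
8 | F | 6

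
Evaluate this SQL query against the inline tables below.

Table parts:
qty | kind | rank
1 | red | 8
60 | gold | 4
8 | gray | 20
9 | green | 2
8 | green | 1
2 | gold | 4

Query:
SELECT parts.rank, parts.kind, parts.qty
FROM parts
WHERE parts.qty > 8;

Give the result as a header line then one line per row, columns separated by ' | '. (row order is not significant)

After WHERE (2 rows):
parts.qty | parts.kind | parts.rank
60 | gold | 4
9 | green | 2
After SELECT (2 rows):
parts.rank | parts.kind | parts.qty
4 | gold | 60
2 | green | 9

== RESULT ==
parts.rank | parts.kind | parts.qty
4 | gold | 60
2 | green | 9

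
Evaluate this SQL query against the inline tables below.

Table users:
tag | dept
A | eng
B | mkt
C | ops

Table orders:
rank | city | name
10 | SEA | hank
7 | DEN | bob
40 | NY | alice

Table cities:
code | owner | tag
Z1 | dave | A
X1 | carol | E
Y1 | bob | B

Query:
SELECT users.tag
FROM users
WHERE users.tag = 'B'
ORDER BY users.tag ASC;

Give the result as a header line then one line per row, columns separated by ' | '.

== RESULT ==
users.tag
B

Derivation:
After WHERE (1 rows):
users.tag | users.dept
B | mkt
After SELECT (1 rows):
users.tag
B
After ORDER BY (1 rows):
users.tag
B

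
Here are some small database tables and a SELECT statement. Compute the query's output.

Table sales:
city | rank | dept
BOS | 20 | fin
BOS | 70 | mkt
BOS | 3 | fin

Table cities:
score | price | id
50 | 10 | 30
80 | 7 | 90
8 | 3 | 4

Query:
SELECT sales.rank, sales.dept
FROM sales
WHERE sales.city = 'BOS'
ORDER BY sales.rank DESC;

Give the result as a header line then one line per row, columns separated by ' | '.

After WHERE (3 rows):
sales.city | sales.rank | sales.dept
BOS | 20 | fin
BOS | 70 | mkt
BOS | 3 | fin
After SELECT (3 rows):
sales.rank | sales.dept
20 | fin
70 | mkt
3 | fin
After ORDER BY (3 rows):
sales.rank | sales.dept
70 | mkt
20 | fin
3 | fin

== RESULT ==
sales.rank | sales.dept
70 | mkt
20 | fin
3 | fin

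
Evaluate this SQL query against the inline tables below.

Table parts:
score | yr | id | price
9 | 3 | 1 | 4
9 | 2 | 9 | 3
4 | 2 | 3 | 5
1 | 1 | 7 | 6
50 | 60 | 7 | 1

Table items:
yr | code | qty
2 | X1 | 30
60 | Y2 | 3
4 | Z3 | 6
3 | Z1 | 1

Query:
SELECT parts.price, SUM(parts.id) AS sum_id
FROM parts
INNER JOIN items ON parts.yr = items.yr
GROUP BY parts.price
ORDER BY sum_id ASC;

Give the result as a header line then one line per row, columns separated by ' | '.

After JOIN items (4 rows):
parts.score | parts.yr | parts.id | parts.price | items.yr | items.code | items.qty
9 | 3 | 1 | 4 | 3 | Z1 | 1
9 | 2 | 9 | 3 | 2 | X1 | 30
4 | 2 | 3 | 5 | 2 | X1 | 30
50 | 60 | 7 | 1 | 60 | Y2 | 3
After GROUP BY (4 rows):
parts.price | sum_id
4 | 1
3 | 9
5 | 3
1 | 7
After ORDER BY (4 rows):
parts.price | sum_id
4 | 1
5 | 3
1 | 7
3 | 9

== RESULT ==
parts.price | sum_id
4 | 1
5 | 3
1 | 7
3 | 9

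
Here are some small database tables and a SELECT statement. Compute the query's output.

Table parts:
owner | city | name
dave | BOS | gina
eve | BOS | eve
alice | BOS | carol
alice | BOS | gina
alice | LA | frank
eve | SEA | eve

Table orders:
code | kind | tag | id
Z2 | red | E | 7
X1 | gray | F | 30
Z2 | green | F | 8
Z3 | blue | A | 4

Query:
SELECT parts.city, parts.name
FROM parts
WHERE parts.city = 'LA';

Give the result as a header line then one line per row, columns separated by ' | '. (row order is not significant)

After WHERE (1 rows):
parts.owner | parts.city | parts.name
alice | LA | frank
After SELECT (1 rows):
parts.city | parts.name
LA | frank

== RESULT ==
parts.city | parts.name
LA | frank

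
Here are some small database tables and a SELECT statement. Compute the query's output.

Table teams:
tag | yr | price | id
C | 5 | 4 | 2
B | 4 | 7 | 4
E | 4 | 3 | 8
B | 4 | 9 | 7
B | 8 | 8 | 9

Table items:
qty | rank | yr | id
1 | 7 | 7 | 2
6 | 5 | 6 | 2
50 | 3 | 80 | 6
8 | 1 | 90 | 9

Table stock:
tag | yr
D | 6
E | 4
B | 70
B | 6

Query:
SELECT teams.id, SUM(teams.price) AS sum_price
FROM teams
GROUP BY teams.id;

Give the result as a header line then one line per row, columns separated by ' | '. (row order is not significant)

After GROUP BY (5 rows):
teams.id | sum_price
2 | 4
4 | 7
8 | 3
7 | 9
9 | 8

== RESULT ==
teams.id | sum_price
2 | 4
4 | 7
8 | 3
7 | 9
9 | 8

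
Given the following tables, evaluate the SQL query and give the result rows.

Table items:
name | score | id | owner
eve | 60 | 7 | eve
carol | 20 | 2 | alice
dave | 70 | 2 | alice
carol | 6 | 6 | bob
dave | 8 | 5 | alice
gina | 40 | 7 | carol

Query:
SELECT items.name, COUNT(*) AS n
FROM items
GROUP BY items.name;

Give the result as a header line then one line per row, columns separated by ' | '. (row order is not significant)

== RESULT ==
items.name | n
eve | 1
carol | 2
dave | 2
gina | 1

Derivation:
After GROUP BY (4 rows):
items.name | n
eve | 1
carol | 2
dave | 2
gina | 1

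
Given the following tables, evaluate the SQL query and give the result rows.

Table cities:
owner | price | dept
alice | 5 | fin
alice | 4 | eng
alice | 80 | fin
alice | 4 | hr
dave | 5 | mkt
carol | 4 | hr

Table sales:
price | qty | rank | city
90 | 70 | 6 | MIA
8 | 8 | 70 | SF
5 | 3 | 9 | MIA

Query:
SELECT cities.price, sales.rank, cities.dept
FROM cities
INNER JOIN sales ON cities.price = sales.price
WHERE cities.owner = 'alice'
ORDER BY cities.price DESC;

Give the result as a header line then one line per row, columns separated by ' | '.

== RESULT ==
cities.price | sales.rank | cities.dept
5 | 9 | fin

Derivation:
After JOIN sales (2 rows):
cities.owner | cities.price | cities.dept | sales.price | sales.qty | sales.rank | sales.city
alice | 5 | fin | 5 | 3 | 9 | MIA
dave | 5 | mkt | 5 | 3 | 9 | MIA
After WHERE (1 rows):
cities.owner | cities.price | cities.dept | sales.price | sales.qty | sales.rank | sales.city
alice | 5 | fin | 5 | 3 | 9 | MIA
After SELECT (1 rows):
cities.price | sales.rank | cities.dept
5 | 9 | fin
After ORDER BY (1 rows):
cities.price | sales.rank | cities.dept
5 | 9 | fin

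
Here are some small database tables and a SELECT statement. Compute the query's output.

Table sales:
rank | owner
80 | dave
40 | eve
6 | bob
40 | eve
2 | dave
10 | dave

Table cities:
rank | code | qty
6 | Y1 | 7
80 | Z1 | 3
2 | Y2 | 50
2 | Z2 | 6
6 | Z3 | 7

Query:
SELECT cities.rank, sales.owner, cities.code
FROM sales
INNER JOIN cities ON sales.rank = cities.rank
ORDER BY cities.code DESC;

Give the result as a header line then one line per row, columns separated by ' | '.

== RESULT ==
cities.rank | sales.owner | cities.code
6 | bob | Z3
2 | dave | Z2
80 | dave | Z1
2 | dave | Y2
6 | bob | Y1

Derivation:
After JOIN cities (5 rows):
sales.rank | sales.owner | cities.rank | cities.code | cities.qty
80 | dave | 80 | Z1 | 3
6 | bob | 6 | Y1 | 7
6 | bob | 6 | Z3 | 7
2 | dave | 2 | Y2 | 50
2 | dave | 2 | Z2 | 6
After SELECT (5 rows):
cities.rank | sales.owner | cities.code
80 | dave | Z1
6 | bob | Y1
6 | bob | Z3
2 | dave | Y2
2 | dave | Z2
After ORDER BY (5 rows):
cities.rank | sales.owner | cities.code
6 | bob | Z3
2 | dave | Z2
80 | dave | Z1
2 | dave | Y2
6 | bob | Y1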